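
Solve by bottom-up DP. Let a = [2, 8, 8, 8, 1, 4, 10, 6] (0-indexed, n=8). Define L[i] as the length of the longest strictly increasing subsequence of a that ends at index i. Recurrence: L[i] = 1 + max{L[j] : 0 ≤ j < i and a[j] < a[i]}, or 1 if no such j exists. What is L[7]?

   i    0    1    2    3    4    5    6    7
a[i]    2    8    8    8    1    4   10    6
L[i]    1    2    2    2    1    2    3    3

3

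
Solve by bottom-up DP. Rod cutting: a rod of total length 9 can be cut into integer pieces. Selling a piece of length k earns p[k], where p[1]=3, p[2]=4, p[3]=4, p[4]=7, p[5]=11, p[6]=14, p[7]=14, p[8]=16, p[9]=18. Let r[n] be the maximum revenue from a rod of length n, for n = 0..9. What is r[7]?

   n    0    1    2    3    4    5    6    7    8    9
r[n]    0    3    6    9   12   15   18   21   24   27

21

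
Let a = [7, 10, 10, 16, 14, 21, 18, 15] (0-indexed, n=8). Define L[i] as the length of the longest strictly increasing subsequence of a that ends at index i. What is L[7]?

4

   i    0    1    2    3    4    5    6    7
a[i]    7   10   10   16   14   21   18   15
L[i]    1    2    2    3    3    4    4    4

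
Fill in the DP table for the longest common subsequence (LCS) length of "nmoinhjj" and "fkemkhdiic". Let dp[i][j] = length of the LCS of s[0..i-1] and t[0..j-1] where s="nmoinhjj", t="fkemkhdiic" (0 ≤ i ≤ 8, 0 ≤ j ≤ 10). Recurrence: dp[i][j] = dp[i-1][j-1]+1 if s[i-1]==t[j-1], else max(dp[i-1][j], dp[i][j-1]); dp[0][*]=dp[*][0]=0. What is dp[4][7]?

1

   ''  f  k  e  m  k  h  d  i  i  c
''  0  0  0  0  0  0  0  0  0  0  0
 n  0  0  0  0  0  0  0  0  0  0  0
 m  0  0  0  0  1  1  1  1  1  1  1
 o  0  0  0  0  1  1  1  1  1  1  1
 i  0  0  0  0  1  1  1  1  2  2  2
 n  0  0  0  0  1  1  1  1  2  2  2
 h  0  0  0  0  1  1  2  2  2  2  2
 j  0  0  0  0  1  1  2  2  2  2  2
 j  0  0  0  0  1  1  2  2  2  2  2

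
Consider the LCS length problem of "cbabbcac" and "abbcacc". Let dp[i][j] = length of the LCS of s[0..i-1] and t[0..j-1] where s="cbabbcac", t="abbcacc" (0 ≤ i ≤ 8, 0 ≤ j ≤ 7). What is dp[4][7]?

2

   ''  a  b  b  c  a  c  c
''  0  0  0  0  0  0  0  0
 c  0  0  0  0  1  1  1  1
 b  0  0  1  1  1  1  1  1
 a  0  1  1  1  1  2  2  2
 b  0  1  2  2  2  2  2  2
 b  0  1  2  3  3  3  3  3
 c  0  1  2  3  4  4  4  4
 a  0  1  2  3  4  5  5  5
 c  0  1  2  3  4  5  6  6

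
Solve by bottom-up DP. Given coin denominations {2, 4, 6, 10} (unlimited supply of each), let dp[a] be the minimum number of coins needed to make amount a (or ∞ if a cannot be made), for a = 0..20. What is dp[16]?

2

 a  0  1  2  3  4  5  6  7  8  9 10 11 12 13 14 15 16 17 18 19 20
dp  0  -  1  -  1  -  1  -  2  -  1  -  2  -  2  -  2  -  3  -  2
(- denotes ∞ / unreachable)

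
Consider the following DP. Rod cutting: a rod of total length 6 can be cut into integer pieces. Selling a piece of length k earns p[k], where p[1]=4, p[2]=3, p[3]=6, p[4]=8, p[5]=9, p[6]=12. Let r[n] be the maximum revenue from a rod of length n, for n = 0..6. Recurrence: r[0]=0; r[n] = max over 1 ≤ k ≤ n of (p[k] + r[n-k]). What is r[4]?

   n    0    1    2    3    4    5    6
r[n]    0    4    8   12   16   20   24

16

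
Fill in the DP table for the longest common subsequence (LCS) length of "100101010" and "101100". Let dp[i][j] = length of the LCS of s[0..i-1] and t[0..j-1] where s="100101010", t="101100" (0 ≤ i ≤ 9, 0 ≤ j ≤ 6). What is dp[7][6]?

5

   ''  1  0  1  1  0  0
''  0  0  0  0  0  0  0
 1  0  1  1  1  1  1  1
 0  0  1  2  2  2  2  2
 0  0  1  2  2  2  3  3
 1  0  1  2  3  3  3  3
 0  0  1  2  3  3  4  4
 1  0  1  2  3  4  4  4
 0  0  1  2  3  4  5  5
 1  0  1  2  3  4  5  5
 0  0  1  2  3  4  5  6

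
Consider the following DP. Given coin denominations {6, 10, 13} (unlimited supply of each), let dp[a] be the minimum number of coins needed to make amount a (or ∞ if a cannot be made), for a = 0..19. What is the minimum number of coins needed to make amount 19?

2

 a  0  1  2  3  4  5  6  7  8  9 10 11 12 13 14 15 16 17 18 19
dp  0  -  -  -  -  -  1  -  -  -  1  -  2  1  -  -  2  -  3  2
(- denotes ∞ / unreachable)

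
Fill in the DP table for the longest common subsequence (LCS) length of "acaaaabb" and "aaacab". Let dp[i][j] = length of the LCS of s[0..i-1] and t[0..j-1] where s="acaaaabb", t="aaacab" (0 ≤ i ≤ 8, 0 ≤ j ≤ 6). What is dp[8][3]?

   ''  a  a  a  c  a  b
''  0  0  0  0  0  0  0
 a  0  1  1  1  1  1  1
 c  0  1  1  1  2  2  2
 a  0  1  2  2  2  3  3
 a  0  1  2  3  3  3  3
 a  0  1  2  3  3  4  4
 a  0  1  2  3  3  4  4
 b  0  1  2  3  3  4  5
 b  0  1  2  3  3  4  5

3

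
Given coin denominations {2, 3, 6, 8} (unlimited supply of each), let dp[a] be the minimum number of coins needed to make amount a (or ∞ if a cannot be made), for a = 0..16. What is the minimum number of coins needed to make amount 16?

 a  0  1  2  3  4  5  6  7  8  9 10 11 12 13 14 15 16
dp  0  -  1  1  2  2  1  3  1  2  2  2  2  3  2  3  2
(- denotes ∞ / unreachable)

2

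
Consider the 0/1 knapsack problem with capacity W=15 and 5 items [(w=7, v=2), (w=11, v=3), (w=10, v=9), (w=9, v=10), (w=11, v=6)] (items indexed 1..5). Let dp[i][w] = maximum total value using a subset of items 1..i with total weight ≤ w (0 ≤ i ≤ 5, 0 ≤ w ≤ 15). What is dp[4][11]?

10

i\w   0   1   2   3   4   5   6   7   8   9  10  11  12  13  14  15
  0   0   0   0   0   0   0   0   0   0   0   0   0   0   0   0   0
  1   0   0   0   0   0   0   0   2   2   2   2   2   2   2   2   2
  2   0   0   0   0   0   0   0   2   2   2   2   3   3   3   3   3
  3   0   0   0   0   0   0   0   2   2   2   9   9   9   9   9   9
  4   0   0   0   0   0   0   0   2   2  10  10  10  10  10  10  10
  5   0   0   0   0   0   0   0   2   2  10  10  10  10  10  10  10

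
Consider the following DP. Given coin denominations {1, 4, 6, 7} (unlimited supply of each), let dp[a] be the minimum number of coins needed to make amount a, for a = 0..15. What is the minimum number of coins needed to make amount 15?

3

 a  0  1  2  3  4  5  6  7  8  9 10 11 12 13 14 15
dp  0  1  2  3  1  2  1  1  2  3  2  2  2  2  2  3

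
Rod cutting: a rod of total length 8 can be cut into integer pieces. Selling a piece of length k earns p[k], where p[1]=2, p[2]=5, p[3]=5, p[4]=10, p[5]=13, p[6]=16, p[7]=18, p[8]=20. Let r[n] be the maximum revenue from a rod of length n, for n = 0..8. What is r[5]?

   n    0    1    2    3    4    5    6    7    8
r[n]    0    2    5    7   10   13   16   18   21

13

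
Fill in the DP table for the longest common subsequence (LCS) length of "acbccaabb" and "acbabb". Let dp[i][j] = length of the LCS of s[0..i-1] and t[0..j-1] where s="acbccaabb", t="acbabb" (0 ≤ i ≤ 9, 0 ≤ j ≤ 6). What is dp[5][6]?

   ''  a  c  b  a  b  b
''  0  0  0  0  0  0  0
 a  0  1  1  1  1  1  1
 c  0  1  2  2  2  2  2
 b  0  1  2  3  3  3  3
 c  0  1  2  3  3  3  3
 c  0  1  2  3  3  3  3
 a  0  1  2  3  4  4  4
 a  0  1  2  3  4  4  4
 b  0  1  2  3  4  5  5
 b  0  1  2  3  4  5  6

3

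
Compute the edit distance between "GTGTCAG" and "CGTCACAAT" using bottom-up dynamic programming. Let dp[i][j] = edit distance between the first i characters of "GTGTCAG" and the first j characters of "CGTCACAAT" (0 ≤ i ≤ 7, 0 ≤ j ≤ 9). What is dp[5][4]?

   ''  C  G  T  C  A  C  A  A  T
''  0  1  2  3  4  5  6  7  8  9
 G  1  1  1  2  3  4  5  6  7  8
 T  2  2  2  1  2  3  4  5  6  7
 G  3  3  2  2  2  3  4  5  6  7
 T  4  4  3  2  3  3  4  5  6  6
 C  5  4  4  3  2  3  3  4  5  6
 A  6  5  5  4  3  2  3  3  4  5
 G  7  6  5  5  4  3  3  4  4  5

2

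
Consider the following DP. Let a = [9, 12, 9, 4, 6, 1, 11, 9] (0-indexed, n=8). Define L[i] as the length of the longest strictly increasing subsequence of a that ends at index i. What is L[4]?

2

   i    0    1    2    3    4    5    6    7
a[i]    9   12    9    4    6    1   11    9
L[i]    1    2    1    1    2    1    3    3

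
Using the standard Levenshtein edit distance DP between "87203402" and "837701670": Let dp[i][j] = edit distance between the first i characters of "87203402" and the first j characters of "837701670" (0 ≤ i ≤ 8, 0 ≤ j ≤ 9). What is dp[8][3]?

6

   ''  8  3  7  7  0  1  6  7  0
''  0  1  2  3  4  5  6  7  8  9
 8  1  0  1  2  3  4  5  6  7  8
 7  2  1  1  1  2  3  4  5  6  7
 2  3  2  2  2  2  3  4  5  6  7
 0  4  3  3  3  3  2  3  4  5  6
 3  5  4  3  4  4  3  3  4  5  6
 4  6  5  4  4  5  4  4  4  5  6
 0  7  6  5  5  5  5  5  5  5  5
 2  8  7  6  6  6  6  6  6  6  6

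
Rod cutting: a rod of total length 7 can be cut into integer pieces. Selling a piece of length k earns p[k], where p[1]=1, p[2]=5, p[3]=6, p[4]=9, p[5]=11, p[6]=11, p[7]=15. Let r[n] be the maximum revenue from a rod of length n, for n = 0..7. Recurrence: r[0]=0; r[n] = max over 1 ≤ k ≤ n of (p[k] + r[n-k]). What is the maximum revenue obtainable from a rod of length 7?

16

   n    0    1    2    3    4    5    6    7
r[n]    0    1    5    6   10   11   15   16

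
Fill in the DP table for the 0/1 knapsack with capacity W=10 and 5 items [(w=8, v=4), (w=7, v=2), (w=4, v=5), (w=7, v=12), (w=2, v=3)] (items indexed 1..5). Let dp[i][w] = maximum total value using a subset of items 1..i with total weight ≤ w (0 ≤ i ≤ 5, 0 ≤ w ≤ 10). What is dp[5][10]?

i\w   0   1   2   3   4   5   6   7   8   9  10
  0   0   0   0   0   0   0   0   0   0   0   0
  1   0   0   0   0   0   0   0   0   4   4   4
  2   0   0   0   0   0   0   0   2   4   4   4
  3   0   0   0   0   5   5   5   5   5   5   5
  4   0   0   0   0   5   5   5  12  12  12  12
  5   0   0   3   3   5   5   8  12  12  15  15

15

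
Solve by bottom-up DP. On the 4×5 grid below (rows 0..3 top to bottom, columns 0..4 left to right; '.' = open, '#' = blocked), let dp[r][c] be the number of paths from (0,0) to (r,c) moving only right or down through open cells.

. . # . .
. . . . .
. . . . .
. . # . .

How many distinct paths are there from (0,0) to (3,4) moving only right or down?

16

r\c   0   1   2   3   4
  0   1   1   0   0   0
  1   1   2   2   2   2
  2   1   3   5   7   9
  3   1   4   0   7  16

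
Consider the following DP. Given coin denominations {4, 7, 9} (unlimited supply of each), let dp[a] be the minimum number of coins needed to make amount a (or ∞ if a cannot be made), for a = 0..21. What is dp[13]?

 a  0  1  2  3  4  5  6  7  8  9 10 11 12 13 14 15 16 17 18 19 20 21
dp  0  -  -  -  1  -  -  1  2  1  -  2  3  2  2  3  2  3  2  4  3  3
(- denotes ∞ / unreachable)

2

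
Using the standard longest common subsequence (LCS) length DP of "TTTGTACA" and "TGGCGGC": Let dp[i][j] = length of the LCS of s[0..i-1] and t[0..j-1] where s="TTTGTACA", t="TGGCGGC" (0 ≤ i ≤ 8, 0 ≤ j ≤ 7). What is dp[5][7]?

2

   ''  T  G  G  C  G  G  C
''  0  0  0  0  0  0  0  0
 T  0  1  1  1  1  1  1  1
 T  0  1  1  1  1  1  1  1
 T  0  1  1  1  1  1  1  1
 G  0  1  2  2  2  2  2  2
 T  0  1  2  2  2  2  2  2
 A  0  1  2  2  2  2  2  2
 C  0  1  2  2  3  3  3  3
 A  0  1  2  2  3  3  3  3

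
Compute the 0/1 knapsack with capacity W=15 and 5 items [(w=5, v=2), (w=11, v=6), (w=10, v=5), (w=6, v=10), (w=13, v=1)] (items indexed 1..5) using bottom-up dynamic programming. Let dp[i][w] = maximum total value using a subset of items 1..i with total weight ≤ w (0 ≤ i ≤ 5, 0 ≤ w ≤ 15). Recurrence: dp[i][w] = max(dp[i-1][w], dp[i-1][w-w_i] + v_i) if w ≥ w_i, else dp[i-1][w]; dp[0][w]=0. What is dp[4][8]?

10

i\w   0   1   2   3   4   5   6   7   8   9  10  11  12  13  14  15
  0   0   0   0   0   0   0   0   0   0   0   0   0   0   0   0   0
  1   0   0   0   0   0   2   2   2   2   2   2   2   2   2   2   2
  2   0   0   0   0   0   2   2   2   2   2   2   6   6   6   6   6
  3   0   0   0   0   0   2   2   2   2   2   5   6   6   6   6   7
  4   0   0   0   0   0   2  10  10  10  10  10  12  12  12  12  12
  5   0   0   0   0   0   2  10  10  10  10  10  12  12  12  12  12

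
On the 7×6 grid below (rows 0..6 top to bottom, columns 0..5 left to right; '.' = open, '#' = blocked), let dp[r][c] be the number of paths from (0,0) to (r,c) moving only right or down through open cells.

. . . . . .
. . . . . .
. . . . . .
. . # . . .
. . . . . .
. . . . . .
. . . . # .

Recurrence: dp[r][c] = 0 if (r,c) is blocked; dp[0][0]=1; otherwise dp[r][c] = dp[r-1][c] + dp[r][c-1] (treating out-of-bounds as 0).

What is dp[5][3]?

r\c   0   1   2   3   4   5
  0   1   1   1   1   1   1
  1   1   2   3   4   5   6
  2   1   3   6  10  15  21
  3   1   4   0  10  25  46
  4   1   5   5  15  40  86
  5   1   6  11  26  66 152
  6   1   7  18  44   0 152

26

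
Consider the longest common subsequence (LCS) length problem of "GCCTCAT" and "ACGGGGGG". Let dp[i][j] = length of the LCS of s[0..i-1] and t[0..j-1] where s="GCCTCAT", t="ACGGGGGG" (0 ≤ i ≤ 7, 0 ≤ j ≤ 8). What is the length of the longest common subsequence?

1

   ''  A  C  G  G  G  G  G  G
''  0  0  0  0  0  0  0  0  0
 G  0  0  0  1  1  1  1  1  1
 C  0  0  1  1  1  1  1  1  1
 C  0  0  1  1  1  1  1  1  1
 T  0  0  1  1  1  1  1  1  1
 C  0  0  1  1  1  1  1  1  1
 A  0  1  1  1  1  1  1  1  1
 T  0  1  1  1  1  1  1  1  1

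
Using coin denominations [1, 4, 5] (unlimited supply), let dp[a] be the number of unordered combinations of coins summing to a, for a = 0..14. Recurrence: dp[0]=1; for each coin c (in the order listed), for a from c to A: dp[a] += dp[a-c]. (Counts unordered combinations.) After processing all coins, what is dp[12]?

7

after  coin     0     1     2     3     4     5     6     7     8     9    10    11    12    13    14
          1     1     1     1     1     1     1     1     1     1     1     1     1     1     1     1
          4     1     1     1     1     2     2     2     2     3     3     3     3     4     4     4
          5     1     1     1     1     2     3     3     3     4     5     6     6     7     8     9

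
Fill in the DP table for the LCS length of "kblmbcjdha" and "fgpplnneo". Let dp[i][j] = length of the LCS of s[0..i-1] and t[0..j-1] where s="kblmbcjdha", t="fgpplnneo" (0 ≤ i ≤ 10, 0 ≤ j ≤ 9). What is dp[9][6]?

1

   ''  f  g  p  p  l  n  n  e  o
''  0  0  0  0  0  0  0  0  0  0
 k  0  0  0  0  0  0  0  0  0  0
 b  0  0  0  0  0  0  0  0  0  0
 l  0  0  0  0  0  1  1  1  1  1
 m  0  0  0  0  0  1  1  1  1  1
 b  0  0  0  0  0  1  1  1  1  1
 c  0  0  0  0  0  1  1  1  1  1
 j  0  0  0  0  0  1  1  1  1  1
 d  0  0  0  0  0  1  1  1  1  1
 h  0  0  0  0  0  1  1  1  1  1
 a  0  0  0  0  0  1  1  1  1  1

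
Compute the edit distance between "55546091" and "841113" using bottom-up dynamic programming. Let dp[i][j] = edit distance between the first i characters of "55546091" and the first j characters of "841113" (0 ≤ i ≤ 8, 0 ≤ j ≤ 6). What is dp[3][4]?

   ''  8  4  1  1  1  3
''  0  1  2  3  4  5  6
 5  1  1  2  3  4  5  6
 5  2  2  2  3  4  5  6
 5  3  3  3  3  4  5  6
 4  4  4  3  4  4  5  6
 6  5  5  4  4  5  5  6
 0  6  6  5  5  5  6  6
 9  7  7  6  6  6  6  7
 1  8  8  7  6  6  6  7

4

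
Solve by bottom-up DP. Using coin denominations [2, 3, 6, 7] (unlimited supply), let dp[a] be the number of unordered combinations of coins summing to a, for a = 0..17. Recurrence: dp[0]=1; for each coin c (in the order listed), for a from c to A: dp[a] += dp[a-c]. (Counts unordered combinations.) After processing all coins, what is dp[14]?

8

after  coin     0     1     2     3     4     5     6     7     8     9    10    11    12    13    14    15    16    17
          2     1     0     1     0     1     0     1     0     1     0     1     0     1     0     1     0     1     0
          3     1     0     1     1     1     1     2     1     2     2     2     2     3     2     3     3     3     3
          6     1     0     1     1     1     1     3     1     3     3     3     3     6     3     6     6     6     6
          7     1     0     1     1     1     1     3     2     3     4     4     4     7     6     8     9    10    10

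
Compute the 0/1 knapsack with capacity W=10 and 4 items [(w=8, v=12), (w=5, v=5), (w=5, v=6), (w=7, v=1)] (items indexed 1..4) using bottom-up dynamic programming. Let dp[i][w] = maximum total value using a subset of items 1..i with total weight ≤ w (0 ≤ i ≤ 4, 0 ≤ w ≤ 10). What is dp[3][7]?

i\w   0   1   2   3   4   5   6   7   8   9  10
  0   0   0   0   0   0   0   0   0   0   0   0
  1   0   0   0   0   0   0   0   0  12  12  12
  2   0   0   0   0   0   5   5   5  12  12  12
  3   0   0   0   0   0   6   6   6  12  12  12
  4   0   0   0   0   0   6   6   6  12  12  12

6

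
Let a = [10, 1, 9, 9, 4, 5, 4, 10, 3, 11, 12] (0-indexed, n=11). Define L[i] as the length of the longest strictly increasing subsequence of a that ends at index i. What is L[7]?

   i    0    1    2    3    4    5    6    7    8    9   10
a[i]   10    1    9    9    4    5    4   10    3   11   12
L[i]    1    1    2    2    2    3    2    4    2    5    6

4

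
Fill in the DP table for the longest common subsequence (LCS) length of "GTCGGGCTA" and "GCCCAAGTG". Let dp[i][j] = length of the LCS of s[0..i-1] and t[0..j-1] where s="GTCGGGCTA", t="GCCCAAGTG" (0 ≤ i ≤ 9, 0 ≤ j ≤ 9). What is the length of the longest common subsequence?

4

   ''  G  C  C  C  A  A  G  T  G
''  0  0  0  0  0  0  0  0  0  0
 G  0  1  1  1  1  1  1  1  1  1
 T  0  1  1  1  1  1  1  1  2  2
 C  0  1  2  2  2  2  2  2  2  2
 G  0  1  2  2  2  2  2  3  3  3
 G  0  1  2  2  2  2  2  3  3  4
 G  0  1  2  2  2  2  2  3  3  4
 C  0  1  2  3  3  3  3  3  3  4
 T  0  1  2  3  3  3  3  3  4  4
 A  0  1  2  3  3  4  4  4  4  4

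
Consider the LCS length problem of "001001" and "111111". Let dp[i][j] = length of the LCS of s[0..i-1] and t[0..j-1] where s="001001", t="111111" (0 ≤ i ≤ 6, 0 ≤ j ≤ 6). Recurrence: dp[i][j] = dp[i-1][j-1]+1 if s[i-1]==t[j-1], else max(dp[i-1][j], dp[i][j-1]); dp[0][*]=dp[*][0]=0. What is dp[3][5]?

1

   ''  1  1  1  1  1  1
''  0  0  0  0  0  0  0
 0  0  0  0  0  0  0  0
 0  0  0  0  0  0  0  0
 1  0  1  1  1  1  1  1
 0  0  1  1  1  1  1  1
 0  0  1  1  1  1  1  1
 1  0  1  2  2  2  2  2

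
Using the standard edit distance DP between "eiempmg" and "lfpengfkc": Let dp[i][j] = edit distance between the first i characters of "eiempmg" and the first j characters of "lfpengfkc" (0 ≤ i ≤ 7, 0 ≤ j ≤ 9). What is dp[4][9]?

8

   ''  l  f  p  e  n  g  f  k  c
''  0  1  2  3  4  5  6  7  8  9
 e  1  1  2  3  3  4  5  6  7  8
 i  2  2  2  3  4  4  5  6  7  8
 e  3  3  3  3  3  4  5  6  7  8
 m  4  4  4  4  4  4  5  6  7  8
 p  5  5  5  4  5  5  5  6  7  8
 m  6  6  6  5  5  6  6  6  7  8
 g  7  7  7  6  6  6  6  7  7  8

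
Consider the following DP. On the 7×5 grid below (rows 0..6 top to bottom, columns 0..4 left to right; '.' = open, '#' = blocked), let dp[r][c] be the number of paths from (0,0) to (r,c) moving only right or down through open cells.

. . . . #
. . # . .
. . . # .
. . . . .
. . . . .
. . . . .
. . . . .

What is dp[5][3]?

r\c   0   1   2   3   4
  0   1   1   1   1   0
  1   1   2   0   1   1
  2   1   3   3   0   1
  3   1   4   7   7   8
  4   1   5  12  19  27
  5   1   6  18  37  64
  6   1   7  25  62 126

37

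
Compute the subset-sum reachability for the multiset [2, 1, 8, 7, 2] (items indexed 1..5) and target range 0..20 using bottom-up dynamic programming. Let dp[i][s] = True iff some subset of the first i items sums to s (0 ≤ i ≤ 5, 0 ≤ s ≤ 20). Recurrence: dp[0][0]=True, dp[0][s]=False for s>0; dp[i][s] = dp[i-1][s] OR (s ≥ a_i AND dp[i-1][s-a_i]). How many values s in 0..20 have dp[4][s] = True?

i\s   0   1   2   3   4   5   6   7   8   9  10  11  12  13  14  15  16  17  18  19  20
  0   T   F   F   F   F   F   F   F   F   F   F   F   F   F   F   F   F   F   F   F   F
  1   T   F   T   F   F   F   F   F   F   F   F   F   F   F   F   F   F   F   F   F   F
  2   T   T   T   T   F   F   F   F   F   F   F   F   F   F   F   F   F   F   F   F   F
  3   T   T   T   T   F   F   F   F   T   T   T   T   F   F   F   F   F   F   F   F   F
  4   T   T   T   T   F   F   F   T   T   T   T   T   F   F   F   T   T   T   T   F   F
  5   T   T   T   T   T   T   F   T   T   T   T   T   T   T   F   T   T   T   T   T   T

13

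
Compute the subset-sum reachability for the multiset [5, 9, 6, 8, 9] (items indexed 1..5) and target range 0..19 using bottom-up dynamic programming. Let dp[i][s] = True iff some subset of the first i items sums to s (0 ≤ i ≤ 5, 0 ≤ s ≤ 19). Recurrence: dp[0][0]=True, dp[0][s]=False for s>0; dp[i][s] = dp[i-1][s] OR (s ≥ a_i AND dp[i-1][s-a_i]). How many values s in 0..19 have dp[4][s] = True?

i\s   0   1   2   3   4   5   6   7   8   9  10  11  12  13  14  15  16  17  18  19
  0   T   F   F   F   F   F   F   F   F   F   F   F   F   F   F   F   F   F   F   F
  1   T   F   F   F   F   T   F   F   F   F   F   F   F   F   F   F   F   F   F   F
  2   T   F   F   F   F   T   F   F   F   T   F   F   F   F   T   F   F   F   F   F
  3   T   F   F   F   F   T   T   F   F   T   F   T   F   F   T   T   F   F   F   F
  4   T   F   F   F   F   T   T   F   T   T   F   T   F   T   T   T   F   T   F   T
  5   T   F   F   F   F   T   T   F   T   T   F   T   F   T   T   T   F   T   T   T

11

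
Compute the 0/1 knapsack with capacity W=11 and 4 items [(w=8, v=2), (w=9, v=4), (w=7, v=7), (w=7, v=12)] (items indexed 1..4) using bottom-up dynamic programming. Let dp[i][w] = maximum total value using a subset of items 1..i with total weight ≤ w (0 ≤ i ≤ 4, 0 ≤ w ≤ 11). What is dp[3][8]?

i\w   0   1   2   3   4   5   6   7   8   9  10  11
  0   0   0   0   0   0   0   0   0   0   0   0   0
  1   0   0   0   0   0   0   0   0   2   2   2   2
  2   0   0   0   0   0   0   0   0   2   4   4   4
  3   0   0   0   0   0   0   0   7   7   7   7   7
  4   0   0   0   0   0   0   0  12  12  12  12  12

7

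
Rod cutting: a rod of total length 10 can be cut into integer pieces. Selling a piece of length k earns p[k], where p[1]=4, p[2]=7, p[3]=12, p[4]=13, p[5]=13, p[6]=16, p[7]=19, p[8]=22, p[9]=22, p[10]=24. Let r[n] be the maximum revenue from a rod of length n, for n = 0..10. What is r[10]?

   n    0    1    2    3    4    5    6    7    8    9   10
r[n]    0    4    8   12   16   20   24   28   32   36   40

40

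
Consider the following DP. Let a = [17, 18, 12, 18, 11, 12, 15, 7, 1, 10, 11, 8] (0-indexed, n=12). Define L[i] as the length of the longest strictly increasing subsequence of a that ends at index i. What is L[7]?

   i    0    1    2    3    4    5    6    7    8    9   10   11
a[i]   17   18   12   18   11   12   15    7    1   10   11    8
L[i]    1    2    1    2    1    2    3    1    1    2    3    2

1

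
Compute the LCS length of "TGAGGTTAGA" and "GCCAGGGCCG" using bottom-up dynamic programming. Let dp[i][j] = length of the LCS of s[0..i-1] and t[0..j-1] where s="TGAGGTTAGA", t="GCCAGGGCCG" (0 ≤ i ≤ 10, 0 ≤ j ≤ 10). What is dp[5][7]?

4

   ''  G  C  C  A  G  G  G  C  C  G
''  0  0  0  0  0  0  0  0  0  0  0
 T  0  0  0  0  0  0  0  0  0  0  0
 G  0  1  1  1  1  1  1  1  1  1  1
 A  0  1  1  1  2  2  2  2  2  2  2
 G  0  1  1  1  2  3  3  3  3  3  3
 G  0  1  1  1  2  3  4  4  4  4  4
 T  0  1  1  1  2  3  4  4  4  4  4
 T  0  1  1  1  2  3  4  4  4  4  4
 A  0  1  1  1  2  3  4  4  4  4  4
 G  0  1  1  1  2  3  4  5  5  5  5
 A  0  1  1  1  2  3  4  5  5  5  5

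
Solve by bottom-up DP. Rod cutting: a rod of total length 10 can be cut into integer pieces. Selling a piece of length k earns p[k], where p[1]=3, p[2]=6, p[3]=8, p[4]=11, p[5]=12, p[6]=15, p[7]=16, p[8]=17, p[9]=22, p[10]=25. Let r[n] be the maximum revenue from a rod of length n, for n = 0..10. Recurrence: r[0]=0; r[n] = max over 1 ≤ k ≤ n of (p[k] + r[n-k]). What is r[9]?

   n    0    1    2    3    4    5    6    7    8    9   10
r[n]    0    3    6    9   12   15   18   21   24   27   30

27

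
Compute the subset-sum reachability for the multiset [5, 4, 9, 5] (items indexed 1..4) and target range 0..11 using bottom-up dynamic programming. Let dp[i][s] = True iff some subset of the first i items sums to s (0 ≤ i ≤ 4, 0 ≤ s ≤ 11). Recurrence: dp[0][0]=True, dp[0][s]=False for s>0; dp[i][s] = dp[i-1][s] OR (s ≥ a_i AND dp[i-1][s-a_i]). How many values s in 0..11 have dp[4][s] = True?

5

i\s   0   1   2   3   4   5   6   7   8   9  10  11
  0   T   F   F   F   F   F   F   F   F   F   F   F
  1   T   F   F   F   F   T   F   F   F   F   F   F
  2   T   F   F   F   T   T   F   F   F   T   F   F
  3   T   F   F   F   T   T   F   F   F   T   F   F
  4   T   F   F   F   T   T   F   F   F   T   T   F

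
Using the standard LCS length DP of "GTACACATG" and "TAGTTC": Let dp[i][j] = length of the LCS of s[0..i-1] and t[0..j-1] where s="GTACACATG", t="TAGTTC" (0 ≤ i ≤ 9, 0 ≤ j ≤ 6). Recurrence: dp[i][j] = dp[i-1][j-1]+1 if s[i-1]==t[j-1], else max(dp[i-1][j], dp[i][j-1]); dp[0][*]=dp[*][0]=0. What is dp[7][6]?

   ''  T  A  G  T  T  C
''  0  0  0  0  0  0  0
 G  0  0  0  1  1  1  1
 T  0  1  1  1  2  2  2
 A  0  1  2  2  2  2  2
 C  0  1  2  2  2  2  3
 A  0  1  2  2  2  2  3
 C  0  1  2  2  2  2  3
 A  0  1  2  2  2  2  3
 T  0  1  2  2  3  3  3
 G  0  1  2  3  3  3  3

3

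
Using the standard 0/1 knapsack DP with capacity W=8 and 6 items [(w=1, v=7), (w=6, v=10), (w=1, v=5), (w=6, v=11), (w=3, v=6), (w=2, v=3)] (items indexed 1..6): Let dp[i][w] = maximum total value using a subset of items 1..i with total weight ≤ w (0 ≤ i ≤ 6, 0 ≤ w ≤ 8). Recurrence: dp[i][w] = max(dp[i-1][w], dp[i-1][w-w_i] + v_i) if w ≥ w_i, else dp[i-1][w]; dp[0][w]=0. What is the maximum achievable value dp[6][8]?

i\w   0   1   2   3   4   5   6   7   8
  0   0   0   0   0   0   0   0   0   0
  1   0   7   7   7   7   7   7   7   7
  2   0   7   7   7   7   7  10  17  17
  3   0   7  12  12  12  12  12  17  22
  4   0   7  12  12  12  12  12  18  23
  5   0   7  12  12  13  18  18  18  23
  6   0   7  12  12  15  18  18  21  23

23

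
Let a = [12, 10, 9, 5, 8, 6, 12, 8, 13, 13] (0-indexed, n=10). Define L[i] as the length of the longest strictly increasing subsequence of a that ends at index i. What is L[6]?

   i    0    1    2    3    4    5    6    7    8    9
a[i]   12   10    9    5    8    6   12    8   13   13
L[i]    1    1    1    1    2    2    3    3    4    4

3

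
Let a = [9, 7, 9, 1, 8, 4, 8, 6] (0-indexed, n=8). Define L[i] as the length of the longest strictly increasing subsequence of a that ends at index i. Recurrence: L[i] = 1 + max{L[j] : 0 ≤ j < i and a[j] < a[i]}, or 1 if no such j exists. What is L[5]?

2

   i    0    1    2    3    4    5    6    7
a[i]    9    7    9    1    8    4    8    6
L[i]    1    1    2    1    2    2    3    3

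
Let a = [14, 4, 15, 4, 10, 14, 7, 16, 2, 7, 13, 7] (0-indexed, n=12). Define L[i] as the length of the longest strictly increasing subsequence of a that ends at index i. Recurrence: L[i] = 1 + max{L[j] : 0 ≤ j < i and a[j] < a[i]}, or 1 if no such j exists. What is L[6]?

   i    0    1    2    3    4    5    6    7    8    9   10   11
a[i]   14    4   15    4   10   14    7   16    2    7   13    7
L[i]    1    1    2    1    2    3    2    4    1    2    3    2

2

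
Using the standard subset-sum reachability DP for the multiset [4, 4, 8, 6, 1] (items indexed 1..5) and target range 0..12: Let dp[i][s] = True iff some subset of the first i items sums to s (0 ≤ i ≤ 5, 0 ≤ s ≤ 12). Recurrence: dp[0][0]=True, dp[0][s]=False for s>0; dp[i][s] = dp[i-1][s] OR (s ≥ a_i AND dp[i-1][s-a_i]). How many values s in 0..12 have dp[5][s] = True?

i\s   0   1   2   3   4   5   6   7   8   9  10  11  12
  0   T   F   F   F   F   F   F   F   F   F   F   F   F
  1   T   F   F   F   T   F   F   F   F   F   F   F   F
  2   T   F   F   F   T   F   F   F   T   F   F   F   F
  3   T   F   F   F   T   F   F   F   T   F   F   F   T
  4   T   F   F   F   T   F   T   F   T   F   T   F   T
  5   T   T   F   F   T   T   T   T   T   T   T   T   T

11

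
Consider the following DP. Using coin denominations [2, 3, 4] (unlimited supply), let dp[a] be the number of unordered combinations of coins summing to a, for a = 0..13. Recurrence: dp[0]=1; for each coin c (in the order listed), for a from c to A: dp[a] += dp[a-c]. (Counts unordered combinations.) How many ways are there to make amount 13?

5

after  coin     0     1     2     3     4     5     6     7     8     9    10    11    12    13
          2     1     0     1     0     1     0     1     0     1     0     1     0     1     0
          3     1     0     1     1     1     1     2     1     2     2     2     2     3     2
          4     1     0     1     1     2     1     3     2     4     3     5     4     7     5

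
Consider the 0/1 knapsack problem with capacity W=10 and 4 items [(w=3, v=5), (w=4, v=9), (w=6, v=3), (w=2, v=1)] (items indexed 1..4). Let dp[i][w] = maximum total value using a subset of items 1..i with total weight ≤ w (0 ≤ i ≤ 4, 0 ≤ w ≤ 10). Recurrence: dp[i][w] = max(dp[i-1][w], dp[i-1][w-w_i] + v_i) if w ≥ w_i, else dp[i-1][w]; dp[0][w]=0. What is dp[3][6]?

9

i\w   0   1   2   3   4   5   6   7   8   9  10
  0   0   0   0   0   0   0   0   0   0   0   0
  1   0   0   0   5   5   5   5   5   5   5   5
  2   0   0   0   5   9   9   9  14  14  14  14
  3   0   0   0   5   9   9   9  14  14  14  14
  4   0   0   1   5   9   9  10  14  14  15  15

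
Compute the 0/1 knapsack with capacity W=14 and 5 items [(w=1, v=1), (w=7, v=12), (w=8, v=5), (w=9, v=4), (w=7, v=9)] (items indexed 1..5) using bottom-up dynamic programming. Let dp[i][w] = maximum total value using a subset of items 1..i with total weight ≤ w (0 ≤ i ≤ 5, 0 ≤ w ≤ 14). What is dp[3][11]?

i\w   0   1   2   3   4   5   6   7   8   9  10  11  12  13  14
  0   0   0   0   0   0   0   0   0   0   0   0   0   0   0   0
  1   0   1   1   1   1   1   1   1   1   1   1   1   1   1   1
  2   0   1   1   1   1   1   1  12  13  13  13  13  13  13  13
  3   0   1   1   1   1   1   1  12  13  13  13  13  13  13  13
  4   0   1   1   1   1   1   1  12  13  13  13  13  13  13  13
  5   0   1   1   1   1   1   1  12  13  13  13  13  13  13  21

13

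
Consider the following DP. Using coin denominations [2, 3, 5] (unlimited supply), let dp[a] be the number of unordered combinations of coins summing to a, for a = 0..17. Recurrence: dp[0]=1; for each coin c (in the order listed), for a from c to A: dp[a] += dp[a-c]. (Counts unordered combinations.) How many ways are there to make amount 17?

8

after  coin     0     1     2     3     4     5     6     7     8     9    10    11    12    13    14    15    16    17
          2     1     0     1     0     1     0     1     0     1     0     1     0     1     0     1     0     1     0
          3     1     0     1     1     1     1     2     1     2     2     2     2     3     2     3     3     3     3
          5     1     0     1     1     1     2     2     2     3     3     4     4     5     5     6     7     7     8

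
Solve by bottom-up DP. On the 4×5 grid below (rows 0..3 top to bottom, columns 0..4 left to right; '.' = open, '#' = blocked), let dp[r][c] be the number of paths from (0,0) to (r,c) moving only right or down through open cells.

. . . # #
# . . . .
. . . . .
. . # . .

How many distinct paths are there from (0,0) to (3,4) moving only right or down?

r\c   0   1   2   3   4
  0   1   1   1   0   0
  1   0   1   2   2   2
  2   0   1   3   5   7
  3   0   1   0   5  12

12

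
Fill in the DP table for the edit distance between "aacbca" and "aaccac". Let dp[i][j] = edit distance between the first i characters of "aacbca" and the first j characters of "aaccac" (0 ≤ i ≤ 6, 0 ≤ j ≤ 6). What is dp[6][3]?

   ''  a  a  c  c  a  c
''  0  1  2  3  4  5  6
 a  1  0  1  2  3  4  5
 a  2  1  0  1  2  3  4
 c  3  2  1  0  1  2  3
 b  4  3  2  1  1  2  3
 c  5  4  3  2  1  2  2
 a  6  5  4  3  2  1  2

3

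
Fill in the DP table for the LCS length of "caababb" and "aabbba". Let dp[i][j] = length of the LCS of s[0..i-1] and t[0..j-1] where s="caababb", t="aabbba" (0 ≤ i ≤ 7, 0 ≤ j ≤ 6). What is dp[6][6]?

   ''  a  a  b  b  b  a
''  0  0  0  0  0  0  0
 c  0  0  0  0  0  0  0
 a  0  1  1  1  1  1  1
 a  0  1  2  2  2  2  2
 b  0  1  2  3  3  3  3
 a  0  1  2  3  3  3  4
 b  0  1  2  3  4  4  4
 b  0  1  2  3  4  5  5

4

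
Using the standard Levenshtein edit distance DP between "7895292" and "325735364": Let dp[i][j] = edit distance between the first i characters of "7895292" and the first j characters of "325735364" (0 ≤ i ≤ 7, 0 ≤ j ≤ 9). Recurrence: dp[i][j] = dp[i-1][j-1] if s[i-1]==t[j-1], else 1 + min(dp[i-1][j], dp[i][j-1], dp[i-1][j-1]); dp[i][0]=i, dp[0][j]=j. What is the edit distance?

   ''  3  2  5  7  3  5  3  6  4
''  0  1  2  3  4  5  6  7  8  9
 7  1  1  2  3  3  4  5  6  7  8
 8  2  2  2  3  4  4  5  6  7  8
 9  3  3  3  3  4  5  5  6  7  8
 5  4  4  4  3  4  5  5  6  7  8
 2  5  5  4  4  4  5  6  6  7  8
 9  6  6  5  5  5  5  6  7  7  8
 2  7  7  6  6  6  6  6  7  8  8

8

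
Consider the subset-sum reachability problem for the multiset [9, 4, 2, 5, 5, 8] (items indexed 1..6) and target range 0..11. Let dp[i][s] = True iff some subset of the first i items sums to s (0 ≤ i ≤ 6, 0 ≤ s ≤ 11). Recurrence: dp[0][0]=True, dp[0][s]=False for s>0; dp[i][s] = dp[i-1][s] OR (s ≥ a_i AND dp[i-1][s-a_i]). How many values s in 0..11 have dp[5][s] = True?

i\s   0   1   2   3   4   5   6   7   8   9  10  11
  0   T   F   F   F   F   F   F   F   F   F   F   F
  1   T   F   F   F   F   F   F   F   F   T   F   F
  2   T   F   F   F   T   F   F   F   F   T   F   F
  3   T   F   T   F   T   F   T   F   F   T   F   T
  4   T   F   T   F   T   T   T   T   F   T   F   T
  5   T   F   T   F   T   T   T   T   F   T   T   T
  6   T   F   T   F   T   T   T   T   T   T   T   T

9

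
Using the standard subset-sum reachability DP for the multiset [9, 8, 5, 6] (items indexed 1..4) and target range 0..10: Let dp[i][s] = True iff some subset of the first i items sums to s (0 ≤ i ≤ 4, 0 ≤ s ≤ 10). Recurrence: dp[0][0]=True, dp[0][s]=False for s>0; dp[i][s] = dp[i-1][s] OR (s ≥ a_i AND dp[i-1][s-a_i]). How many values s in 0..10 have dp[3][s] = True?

i\s   0   1   2   3   4   5   6   7   8   9  10
  0   T   F   F   F   F   F   F   F   F   F   F
  1   T   F   F   F   F   F   F   F   F   T   F
  2   T   F   F   F   F   F   F   F   T   T   F
  3   T   F   F   F   F   T   F   F   T   T   F
  4   T   F   F   F   F   T   T   F   T   T   F

4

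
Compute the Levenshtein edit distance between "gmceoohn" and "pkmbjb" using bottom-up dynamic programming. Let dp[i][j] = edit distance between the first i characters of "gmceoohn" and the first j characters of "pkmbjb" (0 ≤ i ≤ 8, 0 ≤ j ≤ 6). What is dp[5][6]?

   ''  p  k  m  b  j  b
''  0  1  2  3  4  5  6
 g  1  1  2  3  4  5  6
 m  2  2  2  2  3  4  5
 c  3  3  3  3  3  4  5
 e  4  4  4  4  4  4  5
 o  5  5  5  5  5  5  5
 o  6  6  6  6  6  6  6
 h  7  7  7  7  7  7  7
 n  8  8  8  8  8  8  8

5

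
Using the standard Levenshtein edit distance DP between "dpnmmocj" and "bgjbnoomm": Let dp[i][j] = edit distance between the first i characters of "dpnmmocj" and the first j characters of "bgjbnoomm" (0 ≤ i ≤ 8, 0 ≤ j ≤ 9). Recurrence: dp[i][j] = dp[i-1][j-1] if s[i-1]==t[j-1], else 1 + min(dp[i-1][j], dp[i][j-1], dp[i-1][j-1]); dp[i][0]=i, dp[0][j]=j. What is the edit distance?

   ''  b  g  j  b  n  o  o  m  m
''  0  1  2  3  4  5  6  7  8  9
 d  1  1  2  3  4  5  6  7  8  9
 p  2  2  2  3  4  5  6  7  8  9
 n  3  3  3  3  4  4  5  6  7  8
 m  4  4  4  4  4  5  5  6  6  7
 m  5  5  5  5  5  5  6  6  6  6
 o  6  6  6  6  6  6  5  6  7  7
 c  7  7  7  7  7  7  6  6  7  8
 j  8  8  8  7  8  8  7  7  7  8

8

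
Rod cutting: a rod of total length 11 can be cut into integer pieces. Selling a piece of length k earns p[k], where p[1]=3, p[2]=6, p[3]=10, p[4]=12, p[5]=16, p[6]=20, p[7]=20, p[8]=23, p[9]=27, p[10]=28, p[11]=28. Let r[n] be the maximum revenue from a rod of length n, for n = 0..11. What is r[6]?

   n    0    1    2    3    4    5    6    7    8    9   10   11
r[n]    0    3    6   10   13   16   20   23   26   30   33   36

20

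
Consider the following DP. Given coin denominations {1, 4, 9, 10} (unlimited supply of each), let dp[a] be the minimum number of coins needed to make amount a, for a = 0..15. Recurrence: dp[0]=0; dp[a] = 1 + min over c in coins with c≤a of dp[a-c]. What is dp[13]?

 a  0  1  2  3  4  5  6  7  8  9 10 11 12 13 14 15
dp  0  1  2  3  1  2  3  4  2  1  1  2  3  2  2  3

2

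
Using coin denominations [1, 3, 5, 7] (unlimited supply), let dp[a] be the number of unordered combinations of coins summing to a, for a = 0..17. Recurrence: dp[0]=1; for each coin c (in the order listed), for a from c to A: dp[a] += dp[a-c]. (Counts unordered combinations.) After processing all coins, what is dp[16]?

21

after  coin     0     1     2     3     4     5     6     7     8     9    10    11    12    13    14    15    16    17
          1     1     1     1     1     1     1     1     1     1     1     1     1     1     1     1     1     1     1
          3     1     1     1     2     2     2     3     3     3     4     4     4     5     5     5     6     6     6
          5     1     1     1     2     2     3     4     4     5     6     7     8     9    10    11    13    14    15
          7     1     1     1     2     2     3     4     5     6     7     9    10    12    14    16    19    21    24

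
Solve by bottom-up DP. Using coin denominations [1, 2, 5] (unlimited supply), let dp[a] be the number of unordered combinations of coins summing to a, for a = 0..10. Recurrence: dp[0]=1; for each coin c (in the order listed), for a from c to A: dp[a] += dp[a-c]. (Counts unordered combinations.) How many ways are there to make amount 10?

10

after  coin     0     1     2     3     4     5     6     7     8     9    10
          1     1     1     1     1     1     1     1     1     1     1     1
          2     1     1     2     2     3     3     4     4     5     5     6
          5     1     1     2     2     3     4     5     6     7     8    10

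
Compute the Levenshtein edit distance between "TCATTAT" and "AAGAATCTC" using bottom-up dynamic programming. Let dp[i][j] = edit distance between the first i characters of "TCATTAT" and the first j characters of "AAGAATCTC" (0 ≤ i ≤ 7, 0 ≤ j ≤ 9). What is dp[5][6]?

   ''  A  A  G  A  A  T  C  T  C
''  0  1  2  3  4  5  6  7  8  9
 T  1  1  2  3  4  5  5  6  7  8
 C  2  2  2  3  4  5  6  5  6  7
 A  3  2  2  3  3  4  5  6  6  7
 T  4  3  3  3  4  4  4  5  6  7
 T  5  4  4  4  4  5  4  5  5  6
 A  6  5  4  5  4  4  5  5  6  6
 T  7  6  5  5  5  5  4  5  5  6

4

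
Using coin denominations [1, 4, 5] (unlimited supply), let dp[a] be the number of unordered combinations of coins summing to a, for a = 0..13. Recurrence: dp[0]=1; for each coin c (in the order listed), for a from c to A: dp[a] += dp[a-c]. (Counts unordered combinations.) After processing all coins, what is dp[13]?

after  coin     0     1     2     3     4     5     6     7     8     9    10    11    12    13
          1     1     1     1     1     1     1     1     1     1     1     1     1     1     1
          4     1     1     1     1     2     2     2     2     3     3     3     3     4     4
          5     1     1     1     1     2     3     3     3     4     5     6     6     7     8

8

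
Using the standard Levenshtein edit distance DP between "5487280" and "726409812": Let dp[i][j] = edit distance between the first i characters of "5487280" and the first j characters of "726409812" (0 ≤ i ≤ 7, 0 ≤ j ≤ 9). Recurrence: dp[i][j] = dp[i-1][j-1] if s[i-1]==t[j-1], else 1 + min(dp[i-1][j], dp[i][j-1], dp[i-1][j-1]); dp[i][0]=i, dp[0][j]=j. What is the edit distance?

   ''  7  2  6  4  0  9  8  1  2
''  0  1  2  3  4  5  6  7  8  9
 5  1  1  2  3  4  5  6  7  8  9
 4  2  2  2  3  3  4  5  6  7  8
 8  3  3  3  3  4  4  5  5  6  7
 7  4  3  4  4  4  5  5  6  6  7
 2  5  4  3  4  5  5  6  6  7  6
 8  6  5  4  4  5  6  6  6  7  7
 0  7  6  5  5  5  5  6  7  7  8

8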